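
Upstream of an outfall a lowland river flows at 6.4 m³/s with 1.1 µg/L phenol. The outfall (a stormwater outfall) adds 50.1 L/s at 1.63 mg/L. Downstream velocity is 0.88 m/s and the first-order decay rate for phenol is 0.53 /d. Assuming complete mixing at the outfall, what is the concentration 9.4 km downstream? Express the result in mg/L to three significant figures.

50.1 L/s = 0.0501 m³/s.
1.1 µg/L = 0.0011 mg/L.
After complete mixing, C₀ = (0.0501·1.63 + 6.4·0.0011) / 6.45 = 0.01375 mg/L.
Travel time t = 9400 m / 0.88 m/s = 1.068e+04 s = 0.1236 d.
C = 0.01375·exp(−0.53·0.1236) = 0.01375·0.9366 = 0.01288 mg/L.

0.0129 mg/L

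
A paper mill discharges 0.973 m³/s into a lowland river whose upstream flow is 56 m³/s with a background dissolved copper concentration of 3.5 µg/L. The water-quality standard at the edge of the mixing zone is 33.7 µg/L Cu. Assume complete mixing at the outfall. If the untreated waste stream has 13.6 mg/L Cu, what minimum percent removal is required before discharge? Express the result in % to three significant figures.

87.0 %

3.5 µg/L = 0.0035 mg/L.
33.7 µg/L = 0.0337 mg/L.
Mass balance: 0.0337·56.97 = 0.973·Cₑ + 56·0.0035.
Cₑ = (1.92 − 0.196) / 0.973 = 1.772 mg/L.
Required removal = 1 − 1.772/13.6 = 86.97 %.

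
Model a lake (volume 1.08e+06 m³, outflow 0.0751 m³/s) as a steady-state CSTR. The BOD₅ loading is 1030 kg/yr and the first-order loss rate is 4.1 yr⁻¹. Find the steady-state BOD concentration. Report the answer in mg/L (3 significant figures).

0.152 mg/L

Outflow Q = 0.0751 m³/s × 3.156e+07 s/yr = 2.37e+06 m³/yr.
Steady-state CSTR mass balance: W = Q·C + k·V·C, so C = W/(Q + kV).
Q + kV = 2.37e+06 + 4.1·1.08e+06 = 6.798e+06 m³/yr.
C = 1030/6.798e+06 = 0.0001515 kg/m³ = 0.1515 mg/L.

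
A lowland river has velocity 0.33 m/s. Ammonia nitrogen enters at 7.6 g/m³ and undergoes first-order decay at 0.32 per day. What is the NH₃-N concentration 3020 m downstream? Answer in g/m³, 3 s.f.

Travel time t = 3020 m / 0.33 m/s = 3020/0.33 = 9152 s = 0.1059 d.
First-order decay: C = 7.6·exp(−0.32·0.1059) = 7.6·0.9667 = 7.347 g/m³.

7.35 g/m³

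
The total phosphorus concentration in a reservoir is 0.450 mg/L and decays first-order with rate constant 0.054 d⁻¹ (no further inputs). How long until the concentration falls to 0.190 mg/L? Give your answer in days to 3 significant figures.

t = ln(C₀/C)/k = ln(0.450/0.190)/0.054 = 0.8622/0.054 = 15.97 d.

16.0 d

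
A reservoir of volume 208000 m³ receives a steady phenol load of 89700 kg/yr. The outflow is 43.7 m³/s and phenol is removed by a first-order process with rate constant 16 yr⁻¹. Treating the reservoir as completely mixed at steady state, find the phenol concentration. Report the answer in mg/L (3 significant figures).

0.0649 mg/L

Outflow Q = 43.7 m³/s × 3.156e+07 s/yr = 1.379e+09 m³/yr.
Steady-state CSTR mass balance: W = Q·C + k·V·C, so C = W/(Q + kV).
Q + kV = 1.379e+09 + 16·208000 = 1.382e+09 m³/yr.
C = 89700/1.382e+09 = 6.489e-05 kg/m³ = 0.06489 mg/L.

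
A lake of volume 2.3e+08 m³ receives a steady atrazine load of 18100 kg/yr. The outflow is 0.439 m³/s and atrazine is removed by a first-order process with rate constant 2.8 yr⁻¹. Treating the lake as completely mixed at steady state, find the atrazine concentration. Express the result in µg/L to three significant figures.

27.5 µg/L

Outflow Q = 0.439 m³/s × 3.156e+07 s/yr = 1.385e+07 m³/yr.
Steady-state CSTR mass balance: W = Q·C + k·V·C, so C = W/(Q + kV).
Q + kV = 1.385e+07 + 2.8·2.3e+08 = 6.579e+08 m³/yr.
C = 18100/6.579e+08 = 2.751e-05 kg/m³ = 0.02751 mg/L = 27.51 µg/L.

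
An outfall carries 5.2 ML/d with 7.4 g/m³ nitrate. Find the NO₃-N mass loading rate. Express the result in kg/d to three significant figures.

38.5 kg/d

5.2 ML/d = 0.06019 m³/s.
Mass flux = Q·C = 0.06019 m³/s × 7.4 g/m³ = 0.4454 g/s.
= 0.4454 g/s × 86.4 = 38.48 kg/d.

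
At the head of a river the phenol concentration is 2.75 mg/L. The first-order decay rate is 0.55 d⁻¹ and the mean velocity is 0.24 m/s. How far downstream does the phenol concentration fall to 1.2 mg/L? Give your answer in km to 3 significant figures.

31.3 km

From C = C₀·e^(−kt), t = ln(C₀/C)/k = ln(2.75/1.2)/0.55 = 0.8293/0.55 = 1.508 d.
Distance = v·t = 0.24 m/s × 1.303e+05 s = 3.127e+04 m = 31.27 km.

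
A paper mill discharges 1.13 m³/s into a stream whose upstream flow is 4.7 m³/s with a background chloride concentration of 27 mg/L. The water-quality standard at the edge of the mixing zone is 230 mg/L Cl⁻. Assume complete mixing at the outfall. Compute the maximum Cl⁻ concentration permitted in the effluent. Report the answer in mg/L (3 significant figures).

1070 mg/L

Mass balance: 230·5.83 = 1.13·Cₑ + 4.7·27.
Cₑ = (1341 − 126.9) / 1.13 = 1074 mg/L.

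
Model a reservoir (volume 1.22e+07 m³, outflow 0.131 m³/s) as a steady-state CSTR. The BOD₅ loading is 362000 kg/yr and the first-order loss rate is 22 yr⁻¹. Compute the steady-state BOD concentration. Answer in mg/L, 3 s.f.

1.33 mg/L

Outflow Q = 0.131 m³/s × 3.156e+07 s/yr = 4.134e+06 m³/yr.
Steady-state CSTR mass balance: W = Q·C + k·V·C, so C = W/(Q + kV).
Q + kV = 4.134e+06 + 22·1.22e+07 = 2.725e+08 m³/yr.
C = 362000/2.725e+08 = 0.001328 kg/m³ = 1.328 mg/L.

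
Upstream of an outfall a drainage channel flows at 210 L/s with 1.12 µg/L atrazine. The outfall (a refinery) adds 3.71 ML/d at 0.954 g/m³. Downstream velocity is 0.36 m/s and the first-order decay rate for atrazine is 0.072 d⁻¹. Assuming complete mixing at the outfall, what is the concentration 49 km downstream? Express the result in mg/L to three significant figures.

3.71 ML/d = 0.04294 m³/s.
210 L/s = 0.21 m³/s.
1.12 µg/L = 0.00112 mg/L.
After complete mixing, C₀ = (0.04294·0.954 + 0.21·0.00112) / 0.2529 = 0.1629 mg/L.
Travel time t = 4.9e+04 m / 0.36 m/s = 1.361e+05 s = 1.575 d.
C = 0.1629·exp(−0.072·1.575) = 0.1629·0.8928 = 0.1454 mg/L.

0.145 mg/L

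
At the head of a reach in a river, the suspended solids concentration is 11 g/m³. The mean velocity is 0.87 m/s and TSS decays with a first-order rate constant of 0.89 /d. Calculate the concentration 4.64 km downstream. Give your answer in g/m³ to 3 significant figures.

10.4 g/m³

Travel time t = 4.64 km / 0.87 m/s = 4640/0.87 = 5333 s = 0.06173 d.
First-order decay: C = 11·exp(−0.89·0.06173) = 11·0.9465 = 10.41 g/m³.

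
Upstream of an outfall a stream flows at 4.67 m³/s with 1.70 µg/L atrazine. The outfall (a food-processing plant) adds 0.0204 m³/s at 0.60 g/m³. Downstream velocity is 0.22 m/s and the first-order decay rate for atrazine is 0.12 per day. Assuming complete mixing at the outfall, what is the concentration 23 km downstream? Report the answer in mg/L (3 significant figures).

0.00372 mg/L

1.70 µg/L = 0.0017 mg/L.
After complete mixing, C₀ = (0.0204·0.6 + 4.67·0.0017) / 4.69 = 0.004302 mg/L.
Travel time t = 2.3e+04 m / 0.22 m/s = 1.045e+05 s = 1.21 d.
C = 0.004302·exp(−0.12·1.21) = 0.004302·0.8648 = 0.003721 mg/L.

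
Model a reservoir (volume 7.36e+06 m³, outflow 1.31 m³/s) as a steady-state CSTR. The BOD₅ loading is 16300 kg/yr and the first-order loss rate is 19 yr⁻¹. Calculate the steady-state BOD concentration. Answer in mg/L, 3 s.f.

Outflow Q = 1.31 m³/s × 3.156e+07 s/yr = 4.134e+07 m³/yr.
Steady-state CSTR mass balance: W = Q·C + k·V·C, so C = W/(Q + kV).
Q + kV = 4.134e+07 + 19·7.36e+06 = 1.812e+08 m³/yr.
C = 16300/1.812e+08 = 8.997e-05 kg/m³ = 0.08997 mg/L.

0.0900 mg/L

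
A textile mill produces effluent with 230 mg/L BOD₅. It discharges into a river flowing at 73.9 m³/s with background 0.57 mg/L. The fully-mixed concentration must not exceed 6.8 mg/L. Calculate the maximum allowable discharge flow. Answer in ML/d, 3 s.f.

178 ML/d

Mass balance at complete mixing: C_std·(Q_w + Q_r) = Q_w·C_e + Q_r·C_b.
Rearranging, Q_w = Q_r·(C_std − C_b)/(C_e − C_std) = 73.9·(6.8 − 0.57) / (230 − 6.8) = 2.063 m³/s.
= 178.2 ML/d.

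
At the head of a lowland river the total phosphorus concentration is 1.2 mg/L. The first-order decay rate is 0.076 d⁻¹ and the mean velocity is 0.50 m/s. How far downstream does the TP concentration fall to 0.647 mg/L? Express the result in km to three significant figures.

From C = C₀·e^(−kt), t = ln(C₀/C)/k = ln(1.2/0.647)/0.076 = 0.6177/0.076 = 8.128 d.
Distance = v·t = 0.50 m/s × 7.023e+05 s = 3.511e+05 m = 351.1 km.

351 km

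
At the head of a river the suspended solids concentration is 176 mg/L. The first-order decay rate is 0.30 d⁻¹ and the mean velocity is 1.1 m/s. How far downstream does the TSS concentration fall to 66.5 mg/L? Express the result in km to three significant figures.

308 km

From C = C₀·e^(−kt), t = ln(C₀/C)/k = ln(176/66.5)/0.30 = 0.9733/0.30 = 3.244 d.
Distance = v·t = 1.1 m/s × 2.803e+05 s = 3.083e+05 m = 308.3 km.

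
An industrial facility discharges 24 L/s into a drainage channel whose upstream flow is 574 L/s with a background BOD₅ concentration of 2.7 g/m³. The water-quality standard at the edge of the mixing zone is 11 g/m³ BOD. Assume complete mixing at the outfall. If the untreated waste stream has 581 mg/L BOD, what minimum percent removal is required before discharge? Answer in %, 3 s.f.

63.9 %

24 L/s = 0.024 m³/s.
574 L/s = 0.574 m³/s.
Mass balance: 11·0.598 = 0.024·Cₑ + 0.574·2.7.
Cₑ = (6.578 − 1.55) / 0.024 = 209.5 mg/L.
Required removal = 1 − 209.5/581 = 63.94 %.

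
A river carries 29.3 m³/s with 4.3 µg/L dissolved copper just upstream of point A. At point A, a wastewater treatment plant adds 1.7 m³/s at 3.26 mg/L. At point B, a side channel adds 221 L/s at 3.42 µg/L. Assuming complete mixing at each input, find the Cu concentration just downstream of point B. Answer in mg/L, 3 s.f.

4.3 µg/L = 0.0043 mg/L.
After input A: C = (29.3·0.0043 + 1.7·3.26) / 31 = 0.1828 mg/L.
221 L/s = 0.221 m³/s.
3.42 µg/L = 0.00342 mg/L.
After input B: C = (31·0.1828 + 0.221·0.00342) / 31.22 = 0.1816 mg/L.

0.182 mg/L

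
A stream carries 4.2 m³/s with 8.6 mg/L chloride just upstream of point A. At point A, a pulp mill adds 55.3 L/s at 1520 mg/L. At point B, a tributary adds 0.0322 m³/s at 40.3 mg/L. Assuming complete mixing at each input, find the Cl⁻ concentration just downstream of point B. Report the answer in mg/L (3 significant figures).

55.3 L/s = 0.0553 m³/s.
After input A: C = (4.2·8.6 + 0.0553·1520) / 4.255 = 28.24 mg/L.
After input B: C = (4.255·28.24 + 0.0322·40.3) / 4.287 = 28.33 mg/L.

28.3 mg/L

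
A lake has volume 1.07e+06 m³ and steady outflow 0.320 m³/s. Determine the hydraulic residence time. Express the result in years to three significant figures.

0.106 yr

Q = 0.320 m³/s × 3.156e+07 s/yr = 1.01e+07 m³/yr.
Hydraulic residence time τ = V/Q = 1.07e+06/1.01e+07 = 0.106 yr.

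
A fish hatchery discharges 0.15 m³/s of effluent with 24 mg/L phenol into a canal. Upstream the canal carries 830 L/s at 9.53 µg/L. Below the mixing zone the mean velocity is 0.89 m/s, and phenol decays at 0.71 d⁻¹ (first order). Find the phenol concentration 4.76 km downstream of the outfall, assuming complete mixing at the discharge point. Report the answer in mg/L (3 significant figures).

3.52 mg/L

830 L/s = 0.83 m³/s.
9.53 µg/L = 0.00953 mg/L.
After complete mixing, C₀ = (0.15·24 + 0.83·0.00953) / 0.98 = 3.682 mg/L.
Travel time t = 4760 m / 0.89 m/s = 5348 s = 0.0619 d.
C = 3.682·exp(−0.71·0.0619) = 3.682·0.957 = 3.523 mg/L.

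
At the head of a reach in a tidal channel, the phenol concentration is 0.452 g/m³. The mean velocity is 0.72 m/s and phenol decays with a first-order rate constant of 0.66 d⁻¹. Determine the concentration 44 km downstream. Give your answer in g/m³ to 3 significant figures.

0.283 g/m³

Travel time t = 44 km / 0.72 m/s = 4.4e+04/0.72 = 6.111e+04 s = 0.7073 d.
First-order decay: C = 0.452·exp(−0.66·0.7073) = 0.452·0.627 = 0.2834 g/m³.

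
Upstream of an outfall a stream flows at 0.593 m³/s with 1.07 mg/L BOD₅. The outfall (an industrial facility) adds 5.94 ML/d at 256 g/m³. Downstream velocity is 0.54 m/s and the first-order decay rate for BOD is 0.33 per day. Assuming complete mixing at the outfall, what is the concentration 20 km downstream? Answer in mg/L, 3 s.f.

23.9 mg/L

5.94 ML/d = 0.06875 m³/s.
After complete mixing, C₀ = (0.06875·256 + 0.593·1.07) / 0.6617 = 27.55 mg/L.
Travel time t = 2e+04 m / 0.54 m/s = 3.704e+04 s = 0.4287 d.
C = 27.55·exp(−0.33·0.4287) = 27.55·0.8681 = 23.92 mg/L.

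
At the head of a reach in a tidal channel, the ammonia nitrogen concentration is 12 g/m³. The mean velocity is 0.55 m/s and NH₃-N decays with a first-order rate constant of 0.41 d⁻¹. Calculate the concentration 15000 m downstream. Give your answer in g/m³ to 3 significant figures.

10.5 g/m³

Travel time t = 15000 m / 0.55 m/s = 1.5e+04/0.55 = 2.727e+04 s = 0.3157 d.
First-order decay: C = 12·exp(−0.41·0.3157) = 12·0.8786 = 10.54 g/m³.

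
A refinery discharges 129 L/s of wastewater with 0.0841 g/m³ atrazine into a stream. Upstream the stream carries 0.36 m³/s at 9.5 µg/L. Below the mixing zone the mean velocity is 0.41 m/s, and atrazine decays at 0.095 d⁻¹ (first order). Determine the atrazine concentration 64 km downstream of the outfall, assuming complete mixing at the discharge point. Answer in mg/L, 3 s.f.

129 L/s = 0.129 m³/s.
9.5 µg/L = 0.0095 mg/L.
After complete mixing, C₀ = (0.129·0.0841 + 0.36·0.0095) / 0.489 = 0.02918 mg/L.
Travel time t = 6.4e+04 m / 0.41 m/s = 1.561e+05 s = 1.807 d.
C = 0.02918·exp(−0.095·1.807) = 0.02918·0.8423 = 0.02458 mg/L.

0.0246 mg/L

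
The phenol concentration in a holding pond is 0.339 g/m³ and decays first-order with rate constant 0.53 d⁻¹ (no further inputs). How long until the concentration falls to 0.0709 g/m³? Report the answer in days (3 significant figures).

t = ln(C₀/C)/k = ln(0.339/0.0709)/0.53 = 1.565/0.53 = 2.952 d.

2.95 d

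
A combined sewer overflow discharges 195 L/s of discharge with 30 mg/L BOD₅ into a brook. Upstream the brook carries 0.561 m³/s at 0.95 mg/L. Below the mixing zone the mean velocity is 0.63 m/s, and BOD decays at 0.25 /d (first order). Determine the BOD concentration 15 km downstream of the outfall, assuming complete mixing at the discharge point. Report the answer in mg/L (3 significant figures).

195 L/s = 0.195 m³/s.
After complete mixing, C₀ = (0.195·30 + 0.561·0.95) / 0.756 = 8.443 mg/L.
Travel time t = 1.5e+04 m / 0.63 m/s = 2.381e+04 s = 0.2756 d.
C = 8.443·exp(−0.25·0.2756) = 8.443·0.9334 = 7.881 mg/L.

7.88 mg/L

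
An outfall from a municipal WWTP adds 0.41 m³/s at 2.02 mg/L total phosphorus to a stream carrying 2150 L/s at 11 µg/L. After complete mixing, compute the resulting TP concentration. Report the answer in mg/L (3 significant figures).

0.333 mg/L

2150 L/s = 2.15 m³/s.
11 µg/L = 0.011 mg/L.
By mass balance at complete mixing, C = (0.41·2.02 + 2.15·0.011) / (0.41 + 2.15) = 0.8518/2.56 = 0.3328 mg/L.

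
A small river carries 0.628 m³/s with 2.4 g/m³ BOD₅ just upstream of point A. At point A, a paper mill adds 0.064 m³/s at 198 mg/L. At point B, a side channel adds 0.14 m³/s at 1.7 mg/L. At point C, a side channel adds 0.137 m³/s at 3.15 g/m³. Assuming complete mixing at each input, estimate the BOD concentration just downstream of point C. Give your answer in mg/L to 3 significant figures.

After input A: C = (0.628·2.4 + 0.064·198) / 0.692 = 20.49 mg/L.
After input B: C = (0.692·20.49 + 0.14·1.7) / 0.832 = 17.33 mg/L.
After input C: C = (0.832·17.33 + 0.137·3.15) / 0.969 = 15.32 mg/L.

15.3 mg/L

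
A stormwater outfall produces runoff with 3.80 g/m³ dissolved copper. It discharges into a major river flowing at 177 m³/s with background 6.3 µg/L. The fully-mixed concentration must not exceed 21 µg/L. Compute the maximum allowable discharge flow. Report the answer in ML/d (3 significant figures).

59.5 ML/d

6.3 µg/L = 0.0063 mg/L.
21 µg/L = 0.021 mg/L.
Mass balance at complete mixing: C_std·(Q_w + Q_r) = Q_w·C_e + Q_r·C_b.
Rearranging, Q_w = Q_r·(C_std − C_b)/(C_e − C_std) = 177·(0.021 − 0.0063) / (3.8 − 0.021) = 0.6885 m³/s.
= 59.49 ML/d.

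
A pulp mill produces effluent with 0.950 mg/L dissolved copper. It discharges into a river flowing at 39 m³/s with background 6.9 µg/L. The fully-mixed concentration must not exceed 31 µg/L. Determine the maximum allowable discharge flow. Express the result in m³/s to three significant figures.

6.9 µg/L = 0.0069 mg/L.
31 µg/L = 0.031 mg/L.
Mass balance at complete mixing: C_std·(Q_w + Q_r) = Q_w·C_e + Q_r·C_b.
Rearranging, Q_w = Q_r·(C_std − C_b)/(C_e − C_std) = 39·(0.031 − 0.0069) / (0.95 − 0.031) = 1.023 m³/s.

1.02 m³/s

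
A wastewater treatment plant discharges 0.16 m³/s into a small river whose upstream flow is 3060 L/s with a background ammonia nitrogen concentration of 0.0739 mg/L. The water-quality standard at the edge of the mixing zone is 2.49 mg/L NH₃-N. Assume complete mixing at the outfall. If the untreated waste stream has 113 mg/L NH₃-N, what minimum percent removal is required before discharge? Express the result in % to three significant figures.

56.9 %

3060 L/s = 3.06 m³/s.
Mass balance: 2.49·3.22 = 0.16·Cₑ + 3.06·0.0739.
Cₑ = (8.018 − 0.2261) / 0.16 = 48.7 mg/L.
Required removal = 1 − 48.7/113 = 56.9 %.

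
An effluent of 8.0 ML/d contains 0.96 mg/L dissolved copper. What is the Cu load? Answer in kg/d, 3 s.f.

8.0 ML/d = 0.09259 m³/s.
Mass flux = Q·C = 0.09259 m³/s × 0.96 g/m³ = 0.08889 g/s.
= 0.08889 g/s × 86.4 = 7.68 kg/d.

7.68 kg/d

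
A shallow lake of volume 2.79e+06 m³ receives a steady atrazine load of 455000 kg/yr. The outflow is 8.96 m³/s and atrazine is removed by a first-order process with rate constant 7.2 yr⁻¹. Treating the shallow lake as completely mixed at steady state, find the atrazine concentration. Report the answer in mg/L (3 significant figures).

1.50 mg/L

Outflow Q = 8.96 m³/s × 3.156e+07 s/yr = 2.828e+08 m³/yr.
Steady-state CSTR mass balance: W = Q·C + k·V·C, so C = W/(Q + kV).
Q + kV = 2.828e+08 + 7.2·2.79e+06 = 3.028e+08 m³/yr.
C = 455000/3.028e+08 = 0.001502 kg/m³ = 1.502 mg/L.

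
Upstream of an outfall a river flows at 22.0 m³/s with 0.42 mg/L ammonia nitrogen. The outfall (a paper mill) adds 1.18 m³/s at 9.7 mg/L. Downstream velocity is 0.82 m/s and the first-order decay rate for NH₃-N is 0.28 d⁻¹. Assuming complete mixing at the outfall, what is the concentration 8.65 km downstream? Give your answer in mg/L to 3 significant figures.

After complete mixing, C₀ = (1.18·9.7 + 22·0.42) / 23.18 = 0.8924 mg/L.
Travel time t = 8650 m / 0.82 m/s = 1.055e+04 s = 0.1221 d.
C = 0.8924·exp(−0.28·0.1221) = 0.8924·0.9664 = 0.8624 mg/L.

0.862 mg/L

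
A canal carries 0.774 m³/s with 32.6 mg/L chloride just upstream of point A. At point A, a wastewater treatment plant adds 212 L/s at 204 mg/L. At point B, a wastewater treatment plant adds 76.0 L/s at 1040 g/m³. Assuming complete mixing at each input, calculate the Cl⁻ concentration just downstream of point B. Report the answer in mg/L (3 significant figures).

139 mg/L

212 L/s = 0.212 m³/s.
After input A: C = (0.774·32.6 + 0.212·204) / 0.986 = 69.45 mg/L.
76.0 L/s = 0.076 m³/s.
After input B: C = (0.986·69.45 + 0.076·1040) / 1.062 = 138.9 mg/L.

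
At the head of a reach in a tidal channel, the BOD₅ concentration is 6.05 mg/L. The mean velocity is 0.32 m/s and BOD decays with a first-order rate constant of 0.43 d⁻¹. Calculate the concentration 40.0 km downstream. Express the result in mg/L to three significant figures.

Travel time t = 40.0 km / 0.32 m/s = 4e+04/0.32 = 1.25e+05 s = 1.447 d.
First-order decay: C = 6.05·exp(−0.43·1.447) = 6.05·0.5368 = 3.248 mg/L.

3.25 mg/L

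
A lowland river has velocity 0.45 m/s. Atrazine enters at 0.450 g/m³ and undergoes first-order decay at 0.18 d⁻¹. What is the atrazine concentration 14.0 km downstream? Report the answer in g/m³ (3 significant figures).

0.422 g/m³

Travel time t = 14.0 km / 0.45 m/s = 1.4e+04/0.45 = 3.111e+04 s = 0.3601 d.
First-order decay: C = 0.450·exp(−0.18·0.3601) = 0.450·0.9372 = 0.4218 g/m³.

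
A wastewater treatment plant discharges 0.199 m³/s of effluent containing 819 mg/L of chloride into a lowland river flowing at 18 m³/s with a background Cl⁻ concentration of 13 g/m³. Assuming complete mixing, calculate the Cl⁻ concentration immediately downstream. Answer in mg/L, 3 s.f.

21.8 mg/L

Conservation of mass across the mixing zone: C = (0.199·819 + 18·13) / (0.199 + 18) = 397/18.2 = 21.81 mg/L.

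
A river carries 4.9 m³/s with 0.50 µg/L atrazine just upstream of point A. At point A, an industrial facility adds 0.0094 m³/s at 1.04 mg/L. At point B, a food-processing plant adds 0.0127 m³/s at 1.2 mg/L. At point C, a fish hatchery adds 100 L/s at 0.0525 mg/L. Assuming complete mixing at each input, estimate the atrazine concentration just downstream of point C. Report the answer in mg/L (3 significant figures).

0.50 µg/L = 0.0005 mg/L.
After input A: C = (4.9·0.0005 + 0.0094·1.04) / 4.909 = 0.00249 mg/L.
After input B: C = (4.909·0.00249 + 0.0127·1.2) / 4.922 = 0.00558 mg/L.
100 L/s = 0.1 m³/s.
After input C: C = (4.922·0.00558 + 0.1·0.0525) / 5.022 = 0.006514 mg/L.

0.00651 mg/L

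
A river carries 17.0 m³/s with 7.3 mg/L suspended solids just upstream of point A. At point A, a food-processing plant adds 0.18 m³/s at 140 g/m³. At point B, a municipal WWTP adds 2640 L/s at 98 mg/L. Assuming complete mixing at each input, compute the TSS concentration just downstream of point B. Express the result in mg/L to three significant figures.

20.6 mg/L

After input A: C = (17·7.3 + 0.18·140) / 17.18 = 8.69 mg/L.
2640 L/s = 2.64 m³/s.
After input B: C = (17.18·8.69 + 2.64·98) / 19.82 = 20.59 mg/L.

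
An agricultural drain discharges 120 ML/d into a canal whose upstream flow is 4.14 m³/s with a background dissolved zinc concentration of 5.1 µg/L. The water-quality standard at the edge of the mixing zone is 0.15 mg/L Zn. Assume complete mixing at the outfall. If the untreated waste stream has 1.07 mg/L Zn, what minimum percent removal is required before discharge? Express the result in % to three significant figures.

45.6 %

120 ML/d = 1.389 m³/s.
5.1 µg/L = 0.0051 mg/L.
Mass balance: 0.15·5.529 = 1.389·Cₑ + 4.14·0.0051.
Cₑ = (0.8293 − 0.02111) / 1.389 = 0.5819 mg/L.
Required removal = 1 − 0.5819/1.07 = 45.62 %.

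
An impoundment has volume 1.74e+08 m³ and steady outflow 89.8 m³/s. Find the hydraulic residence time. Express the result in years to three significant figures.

0.0614 yr

Q = 89.8 m³/s × 3.156e+07 s/yr = 2.834e+09 m³/yr.
Hydraulic residence time τ = V/Q = 1.74e+08/2.834e+09 = 0.0614 yr.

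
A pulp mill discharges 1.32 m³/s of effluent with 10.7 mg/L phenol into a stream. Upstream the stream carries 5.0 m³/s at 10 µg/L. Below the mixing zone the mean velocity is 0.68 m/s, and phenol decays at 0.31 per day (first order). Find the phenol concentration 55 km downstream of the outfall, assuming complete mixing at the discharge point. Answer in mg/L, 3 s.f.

10 µg/L = 0.01 mg/L.
After complete mixing, C₀ = (1.32·10.7 + 5·0.01) / 6.32 = 2.243 mg/L.
Travel time t = 5.5e+04 m / 0.68 m/s = 8.088e+04 s = 0.9361 d.
C = 2.243·exp(−0.31·0.9361) = 2.243·0.7481 = 1.678 mg/L.

1.68 mg/L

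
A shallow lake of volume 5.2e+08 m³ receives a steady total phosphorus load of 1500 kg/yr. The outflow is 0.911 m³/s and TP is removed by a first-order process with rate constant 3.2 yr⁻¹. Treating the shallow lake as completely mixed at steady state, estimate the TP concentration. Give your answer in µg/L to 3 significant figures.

Outflow Q = 0.911 m³/s × 3.156e+07 s/yr = 2.875e+07 m³/yr.
Steady-state CSTR mass balance: W = Q·C + k·V·C, so C = W/(Q + kV).
Q + kV = 2.875e+07 + 3.2·5.2e+08 = 1.693e+09 m³/yr.
C = 1500/1.693e+09 = 8.861e-07 kg/m³ = 0.0008861 mg/L = 0.8861 µg/L.

0.886 µg/L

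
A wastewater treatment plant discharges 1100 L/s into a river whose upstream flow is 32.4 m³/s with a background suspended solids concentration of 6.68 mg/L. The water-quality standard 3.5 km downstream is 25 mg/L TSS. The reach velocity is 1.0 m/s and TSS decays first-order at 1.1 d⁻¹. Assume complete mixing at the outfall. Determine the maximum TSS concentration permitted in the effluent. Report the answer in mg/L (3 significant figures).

1100 L/s = 1.1 m³/s.
Travel time to the compliance point: t = 3500/1.0 = 3500 s = 0.04051 d; decay factor exp(−1.1·0.04051) = 0.9564.
So the concentration just after mixing may be at most 25/0.9564 = 26.14 mg/L.
Mass balance: 26.14·33.5 = 1.1·Cₑ + 32.4·6.68.
Cₑ = (875.7 − 216.4) / 1.1 = 599.3 mg/L.

599 mg/L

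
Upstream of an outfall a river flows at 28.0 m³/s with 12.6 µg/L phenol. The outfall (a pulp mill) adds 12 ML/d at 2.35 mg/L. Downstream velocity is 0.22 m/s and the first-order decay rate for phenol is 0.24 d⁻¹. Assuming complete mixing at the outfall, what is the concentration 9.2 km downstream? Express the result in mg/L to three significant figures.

12 ML/d = 0.1389 m³/s.
12.6 µg/L = 0.0126 mg/L.
After complete mixing, C₀ = (0.1389·2.35 + 28·0.0126) / 28.14 = 0.02414 mg/L.
Travel time t = 9200 m / 0.22 m/s = 4.182e+04 s = 0.484 d.
C = 0.02414·exp(−0.24·0.484) = 0.02414·0.8903 = 0.02149 mg/L.

0.0215 mg/L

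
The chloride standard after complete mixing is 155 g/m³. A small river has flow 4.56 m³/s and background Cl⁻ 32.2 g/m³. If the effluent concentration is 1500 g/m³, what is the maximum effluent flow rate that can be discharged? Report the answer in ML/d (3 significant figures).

36.0 ML/d

Mass balance at complete mixing: C_std·(Q_w + Q_r) = Q_w·C_e + Q_r·C_b.
Rearranging, Q_w = Q_r·(C_std − C_b)/(C_e − C_std) = 4.56·(155 − 32.2) / (1500 − 155) = 0.4163 m³/s.
= 35.97 ML/d.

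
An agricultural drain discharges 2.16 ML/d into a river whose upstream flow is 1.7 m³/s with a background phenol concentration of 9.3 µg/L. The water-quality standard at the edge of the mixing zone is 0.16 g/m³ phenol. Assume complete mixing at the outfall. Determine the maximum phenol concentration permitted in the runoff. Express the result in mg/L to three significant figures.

2.16 ML/d = 0.025 m³/s.
9.3 µg/L = 0.0093 mg/L.
Mass balance: 0.16·1.725 = 0.025·Cₑ + 1.7·0.0093.
Cₑ = (0.276 − 0.01581) / 0.025 = 10.41 mg/L.

10.4 mg/L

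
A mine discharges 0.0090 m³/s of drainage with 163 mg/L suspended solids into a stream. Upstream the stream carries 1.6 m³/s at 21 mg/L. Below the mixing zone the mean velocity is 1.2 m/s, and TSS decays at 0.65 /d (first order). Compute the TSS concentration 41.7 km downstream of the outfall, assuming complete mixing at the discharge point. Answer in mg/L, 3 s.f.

16.8 mg/L

After complete mixing, C₀ = (0.009·163 + 1.6·21) / 1.609 = 21.79 mg/L.
Travel time t = 4.17e+04 m / 1.2 m/s = 3.475e+04 s = 0.4022 d.
C = 21.79·exp(−0.65·0.4022) = 21.79·0.77 = 16.78 mg/L.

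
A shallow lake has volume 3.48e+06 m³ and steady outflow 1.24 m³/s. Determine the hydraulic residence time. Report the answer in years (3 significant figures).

Q = 1.24 m³/s × 3.156e+07 s/yr = 3.913e+07 m³/yr.
Hydraulic residence time τ = V/Q = 3.48e+06/3.913e+07 = 0.08893 yr.

0.0889 yr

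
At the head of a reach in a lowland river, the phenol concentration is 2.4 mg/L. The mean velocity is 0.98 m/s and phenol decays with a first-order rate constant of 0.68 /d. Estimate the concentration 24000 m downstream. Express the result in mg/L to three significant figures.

Travel time t = 24000 m / 0.98 m/s = 2.4e+04/0.98 = 2.449e+04 s = 0.2834 d.
First-order decay: C = 2.4·exp(−0.68·0.2834) = 2.4·0.8247 = 1.979 mg/L.

1.98 mg/L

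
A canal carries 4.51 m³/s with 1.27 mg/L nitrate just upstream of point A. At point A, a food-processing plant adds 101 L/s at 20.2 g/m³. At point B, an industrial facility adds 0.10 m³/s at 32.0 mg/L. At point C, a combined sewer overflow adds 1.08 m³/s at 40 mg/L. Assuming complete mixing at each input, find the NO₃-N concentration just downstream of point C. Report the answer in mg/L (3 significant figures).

101 L/s = 0.101 m³/s.
After input A: C = (4.51·1.27 + 0.101·20.2) / 4.611 = 1.685 mg/L.
After input B: C = (4.611·1.685 + 0.1·32) / 4.711 = 2.328 mg/L.
After input C: C = (4.711·2.328 + 1.08·40) / 5.791 = 9.354 mg/L.

9.35 mg/L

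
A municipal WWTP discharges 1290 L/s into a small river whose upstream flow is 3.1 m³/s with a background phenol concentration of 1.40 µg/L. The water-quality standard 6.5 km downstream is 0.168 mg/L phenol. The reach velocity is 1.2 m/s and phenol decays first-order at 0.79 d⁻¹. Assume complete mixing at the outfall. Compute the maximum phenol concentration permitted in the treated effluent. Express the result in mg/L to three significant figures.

1290 L/s = 1.29 m³/s.
1.40 µg/L = 0.0014 mg/L.
Travel time to the compliance point: t = 6500/1.2 = 5417 s = 0.06269 d; decay factor exp(−0.79·0.06269) = 0.9517.
So the concentration just after mixing may be at most 0.168/0.9517 = 0.1765 mg/L.
Mass balance: 0.1765·4.39 = 1.29·Cₑ + 3.1·0.0014.
Cₑ = (0.775 − 0.00434) / 1.29 = 0.5974 mg/L.

0.597 mg/L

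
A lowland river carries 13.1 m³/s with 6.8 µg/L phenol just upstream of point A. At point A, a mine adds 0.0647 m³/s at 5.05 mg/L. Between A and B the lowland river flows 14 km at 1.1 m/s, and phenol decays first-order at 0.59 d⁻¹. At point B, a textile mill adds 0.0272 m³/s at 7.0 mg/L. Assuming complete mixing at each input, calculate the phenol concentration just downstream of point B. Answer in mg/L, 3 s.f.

6.8 µg/L = 0.0068 mg/L.
After input A: C = (13.1·0.0068 + 0.0647·5.05) / 13.16 = 0.03159 mg/L.
Over the 14 km reach to input B (t = 1.273e+04 s = 0.1473 d), decay gives C = 0.03159·exp(−0.59·0.1473) = 0.02896 mg/L.
After input B: C = (13.16·0.02896 + 0.0272·7) / 13.19 = 0.04333 mg/L.

0.0433 mg/L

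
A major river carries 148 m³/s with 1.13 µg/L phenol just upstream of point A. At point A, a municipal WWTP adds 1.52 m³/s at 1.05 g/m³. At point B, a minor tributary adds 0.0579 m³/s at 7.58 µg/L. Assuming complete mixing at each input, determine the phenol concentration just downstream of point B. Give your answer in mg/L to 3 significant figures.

1.13 µg/L = 0.00113 mg/L.
After input A: C = (148·0.00113 + 1.52·1.05) / 149.5 = 0.01179 mg/L.
7.58 µg/L = 0.00758 mg/L.
After input B: C = (149.5·0.01179 + 0.0579·0.00758) / 149.6 = 0.01179 mg/L.

0.0118 mg/L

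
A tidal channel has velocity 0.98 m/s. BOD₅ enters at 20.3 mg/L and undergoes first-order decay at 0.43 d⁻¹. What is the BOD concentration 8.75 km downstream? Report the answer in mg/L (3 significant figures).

19.4 mg/L

Travel time t = 8.75 km / 0.98 m/s = 8750/0.98 = 8929 s = 0.1033 d.
First-order decay: C = 20.3·exp(−0.43·0.1033) = 20.3·0.9565 = 19.42 mg/L.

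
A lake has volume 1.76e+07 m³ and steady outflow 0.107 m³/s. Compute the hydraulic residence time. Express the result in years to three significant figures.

Q = 0.107 m³/s × 3.156e+07 s/yr = 3.377e+06 m³/yr.
Hydraulic residence time τ = V/Q = 1.76e+07/3.377e+06 = 5.212 yr.

5.21 yr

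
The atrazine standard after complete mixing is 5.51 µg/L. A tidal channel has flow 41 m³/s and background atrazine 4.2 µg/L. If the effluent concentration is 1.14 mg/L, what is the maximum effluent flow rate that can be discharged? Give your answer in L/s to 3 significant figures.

47.3 L/s

4.2 µg/L = 0.0042 mg/L.
5.51 µg/L = 0.00551 mg/L.
Mass balance at complete mixing: C_std·(Q_w + Q_r) = Q_w·C_e + Q_r·C_b.
Rearranging, Q_w = Q_r·(C_std − C_b)/(C_e − C_std) = 41·(0.00551 − 0.0042) / (1.14 − 0.00551) = 0.04734 m³/s.
= 47.34 L/s.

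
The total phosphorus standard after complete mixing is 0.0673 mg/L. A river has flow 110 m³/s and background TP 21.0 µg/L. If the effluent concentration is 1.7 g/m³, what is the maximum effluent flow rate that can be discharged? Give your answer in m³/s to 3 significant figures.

3.12 m³/s

21.0 µg/L = 0.021 mg/L.
Mass balance at complete mixing: C_std·(Q_w + Q_r) = Q_w·C_e + Q_r·C_b.
Rearranging, Q_w = Q_r·(C_std − C_b)/(C_e − C_std) = 110·(0.0673 − 0.021) / (1.7 − 0.0673) = 3.119 m³/s.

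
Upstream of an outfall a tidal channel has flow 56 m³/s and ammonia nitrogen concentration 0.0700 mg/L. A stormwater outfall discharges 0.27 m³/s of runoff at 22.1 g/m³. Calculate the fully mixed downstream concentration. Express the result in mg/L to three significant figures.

0.176 mg/L

Conservation of mass across the mixing zone: C = (0.27·22.1 + 56·0.07) / (0.27 + 56) = 9.887/56.27 = 0.1757 mg/L.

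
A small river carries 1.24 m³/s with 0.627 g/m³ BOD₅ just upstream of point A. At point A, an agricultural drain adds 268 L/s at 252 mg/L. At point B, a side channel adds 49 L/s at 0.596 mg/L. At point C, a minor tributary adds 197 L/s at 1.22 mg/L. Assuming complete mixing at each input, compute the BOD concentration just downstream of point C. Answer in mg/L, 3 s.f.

39.1 mg/L

268 L/s = 0.268 m³/s.
After input A: C = (1.24·0.627 + 0.268·252) / 1.508 = 45.3 mg/L.
49 L/s = 0.049 m³/s.
After input B: C = (1.508·45.3 + 0.049·0.596) / 1.557 = 43.89 mg/L.
197 L/s = 0.197 m³/s.
After input C: C = (1.557·43.89 + 0.197·1.22) / 1.754 = 39.1 mg/L.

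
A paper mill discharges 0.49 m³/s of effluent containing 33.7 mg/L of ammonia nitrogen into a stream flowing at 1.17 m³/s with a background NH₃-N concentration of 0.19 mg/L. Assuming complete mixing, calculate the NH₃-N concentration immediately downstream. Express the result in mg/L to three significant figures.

10.1 mg/L

By mass balance at complete mixing, C = (0.49·33.7 + 1.17·0.19) / (0.49 + 1.17) = 16.74/1.66 = 10.08 mg/L.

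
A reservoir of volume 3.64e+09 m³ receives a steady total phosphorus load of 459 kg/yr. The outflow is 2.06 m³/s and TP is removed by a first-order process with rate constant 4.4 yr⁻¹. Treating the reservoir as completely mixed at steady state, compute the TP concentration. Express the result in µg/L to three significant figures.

Outflow Q = 2.06 m³/s × 3.156e+07 s/yr = 6.501e+07 m³/yr.
Steady-state CSTR mass balance: W = Q·C + k·V·C, so C = W/(Q + kV).
Q + kV = 6.501e+07 + 4.4·3.64e+09 = 1.608e+10 m³/yr.
C = 459/1.608e+10 = 2.854e-08 kg/m³ = 2.854e-05 mg/L = 0.02854 µg/L.

0.0285 µg/L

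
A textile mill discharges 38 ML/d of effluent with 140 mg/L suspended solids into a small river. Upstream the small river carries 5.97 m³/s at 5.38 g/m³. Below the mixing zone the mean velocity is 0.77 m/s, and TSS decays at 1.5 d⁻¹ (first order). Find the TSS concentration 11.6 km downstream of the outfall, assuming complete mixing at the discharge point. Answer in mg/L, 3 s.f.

11.3 mg/L

38 ML/d = 0.4398 m³/s.
After complete mixing, C₀ = (0.4398·140 + 5.97·5.38) / 6.41 = 14.62 mg/L.
Travel time t = 1.16e+04 m / 0.77 m/s = 1.506e+04 s = 0.1744 d.
C = 14.62·exp(−1.5·0.1744) = 14.62·0.7699 = 11.25 mg/L.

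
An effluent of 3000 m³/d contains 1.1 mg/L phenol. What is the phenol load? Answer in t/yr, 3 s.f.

1.21 t/yr

3000 m³/d = 0.03472 m³/s.
Mass flux = Q·C = 0.03472 m³/s × 1.1 g/m³ = 0.03819 g/s.
= 0.03819 g/s × 31.56 = 1.205 t/yr.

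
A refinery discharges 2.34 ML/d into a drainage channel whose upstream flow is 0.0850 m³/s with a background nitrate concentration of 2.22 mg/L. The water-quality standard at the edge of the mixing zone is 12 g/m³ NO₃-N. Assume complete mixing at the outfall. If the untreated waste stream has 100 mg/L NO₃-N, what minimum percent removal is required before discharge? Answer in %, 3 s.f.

2.34 ML/d = 0.02708 m³/s.
Mass balance: 12·0.1121 = 0.02708·Cₑ + 0.085·2.22.
Cₑ = (1.345 − 0.1887) / 0.02708 = 42.69 mg/L.
Required removal = 1 − 42.69/100 = 57.31 %.

57.3 %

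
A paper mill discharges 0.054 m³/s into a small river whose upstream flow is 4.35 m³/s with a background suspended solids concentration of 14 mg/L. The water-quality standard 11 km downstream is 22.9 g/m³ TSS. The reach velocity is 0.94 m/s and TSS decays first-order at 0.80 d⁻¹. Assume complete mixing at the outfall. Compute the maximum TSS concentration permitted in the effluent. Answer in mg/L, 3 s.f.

Travel time to the compliance point: t = 1.1e+04/0.94 = 1.17e+04 s = 0.1354 d; decay factor exp(−0.80·0.1354) = 0.8973.
So the concentration just after mixing may be at most 22.9/0.8973 = 25.52 mg/L.
Mass balance: 25.52·4.404 = 0.054·Cₑ + 4.35·14.
Cₑ = (112.4 − 60.9) / 0.054 = 953.6 mg/L.

954 mg/L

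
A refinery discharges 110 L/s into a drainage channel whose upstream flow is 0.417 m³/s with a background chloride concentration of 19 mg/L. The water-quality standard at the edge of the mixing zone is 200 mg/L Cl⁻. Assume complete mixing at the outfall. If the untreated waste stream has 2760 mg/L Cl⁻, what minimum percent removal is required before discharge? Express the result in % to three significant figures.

110 L/s = 0.11 m³/s.
Mass balance: 200·0.527 = 0.11·Cₑ + 0.417·19.
Cₑ = (105.4 − 7.923) / 0.11 = 886.2 mg/L.
Required removal = 1 − 886.2/2760 = 67.89 %.

67.9 %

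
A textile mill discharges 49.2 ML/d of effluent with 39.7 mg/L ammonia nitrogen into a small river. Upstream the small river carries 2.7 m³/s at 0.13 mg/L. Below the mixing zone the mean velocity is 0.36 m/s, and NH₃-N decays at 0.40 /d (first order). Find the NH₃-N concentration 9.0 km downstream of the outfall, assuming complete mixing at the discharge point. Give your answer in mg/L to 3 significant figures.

49.2 ML/d = 0.5694 m³/s.
After complete mixing, C₀ = (0.5694·39.7 + 2.7·0.13) / 3.269 = 7.022 mg/L.
Travel time t = 9000 m / 0.36 m/s = 2.5e+04 s = 0.2894 d.
C = 7.022·exp(−0.40·0.2894) = 7.022·0.8907 = 6.255 mg/L.

6.25 mg/L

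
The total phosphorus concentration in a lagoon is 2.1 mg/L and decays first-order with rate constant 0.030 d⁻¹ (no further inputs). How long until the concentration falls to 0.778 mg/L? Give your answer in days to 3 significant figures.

t = ln(C₀/C)/k = ln(2.1/0.778)/0.030 = 0.993/0.030 = 33.1 d.

33.1 d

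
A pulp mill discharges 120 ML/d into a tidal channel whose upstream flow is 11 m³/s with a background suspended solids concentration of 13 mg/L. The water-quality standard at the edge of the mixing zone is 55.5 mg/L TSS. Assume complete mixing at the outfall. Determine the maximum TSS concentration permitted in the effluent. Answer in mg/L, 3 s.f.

120 ML/d = 1.389 m³/s.
Mass balance: 55.5·12.39 = 1.389·Cₑ + 11·13.
Cₑ = (687.6 − 143) / 1.389 = 392.1 mg/L.

392 mg/L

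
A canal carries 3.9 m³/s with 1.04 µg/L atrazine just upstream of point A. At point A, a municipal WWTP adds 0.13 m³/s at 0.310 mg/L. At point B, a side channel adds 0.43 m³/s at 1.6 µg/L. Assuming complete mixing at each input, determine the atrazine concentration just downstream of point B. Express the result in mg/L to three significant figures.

0.0101 mg/L

1.04 µg/L = 0.00104 mg/L.
After input A: C = (3.9·0.00104 + 0.13·0.31) / 4.03 = 0.01101 mg/L.
1.6 µg/L = 0.0016 mg/L.
After input B: C = (4.03·0.01101 + 0.43·0.0016) / 4.46 = 0.0101 mg/L.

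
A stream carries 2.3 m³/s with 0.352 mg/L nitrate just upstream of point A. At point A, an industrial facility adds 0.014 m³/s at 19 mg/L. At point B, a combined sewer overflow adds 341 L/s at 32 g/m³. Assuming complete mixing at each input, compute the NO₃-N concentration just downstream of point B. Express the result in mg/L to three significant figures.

After input A: C = (2.3·0.352 + 0.014·19) / 2.314 = 0.4648 mg/L.
341 L/s = 0.341 m³/s.
After input B: C = (2.314·0.4648 + 0.341·32) / 2.655 = 4.515 mg/L.

4.52 mg/L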